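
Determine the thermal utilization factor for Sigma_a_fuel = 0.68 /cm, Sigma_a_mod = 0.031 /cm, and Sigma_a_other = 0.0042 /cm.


f = Sigma_a_fuel / (Sigma_a_fuel + Sigma_a_mod + Sigma_a_other)
f = 0.68 / (0.68 + 0.031 + 0.0042)
f = 0.95078

0.95078


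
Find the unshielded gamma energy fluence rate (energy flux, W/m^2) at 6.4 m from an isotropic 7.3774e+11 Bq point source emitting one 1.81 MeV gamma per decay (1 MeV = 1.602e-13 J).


psi = A * E * 1.602e-13 / (4*pi*r^2)
psi = 7.3774e+11 * 1.81 * 1.602e-13 / (4*pi*6.4^2)
psi = 4.1560e-04 W/m^2

4.1560e-04


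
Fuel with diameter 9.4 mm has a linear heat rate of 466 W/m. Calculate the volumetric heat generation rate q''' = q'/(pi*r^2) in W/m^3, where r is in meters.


r = D / 2 / 1000 = 9.4 / 2 / 1000 = 0.0047 m
q''' = q' / (pi * r^2)
q''' = 466 / (pi * 0.0047^2)
q''' = 6.7149e+06 W/m^3

6.7149e+06


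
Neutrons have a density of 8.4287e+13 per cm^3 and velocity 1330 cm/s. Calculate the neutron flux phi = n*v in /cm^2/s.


phi = n * v
phi = 8.4287e+13 * 1330
phi = 1.1210e+17 /cm^2/s

1.1210e+17


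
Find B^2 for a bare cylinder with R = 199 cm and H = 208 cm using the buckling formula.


B^2 = (2.405/R)^2 + (pi/H)^2
B^2 = (2.405/199)^2 + (pi/208)^2
B^2 = 3.7418e-04 /cm^2

3.7418e-04


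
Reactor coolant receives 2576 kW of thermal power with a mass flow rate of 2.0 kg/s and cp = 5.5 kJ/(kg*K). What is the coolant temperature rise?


dT = Q / (m_dot * cp)
dT = 2576 / (2.0 * 5.5)
dT = 234.18 C

234.18


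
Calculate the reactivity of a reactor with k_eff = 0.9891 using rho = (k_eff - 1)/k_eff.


rho = (k_eff - 1) / k_eff
rho = (0.9891 - 1) / 0.9891
rho = -0.011020

-0.011020


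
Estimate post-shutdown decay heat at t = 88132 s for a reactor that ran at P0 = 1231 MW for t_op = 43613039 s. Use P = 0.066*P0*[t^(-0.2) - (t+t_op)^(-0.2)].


P/P0 = 0.066 * [t^(-0.2) - (t + t_op)^(-0.2)]
P/P0 = 0.066 * [88132^(-0.2) - (88132 + 43613039)^(-0.2)]
P/P0 = 0.066 * [0.1025589 - 0.02964158] = 0.004812543
P = 1231 * 0.004812543 = 5.9242 MW

5.9242


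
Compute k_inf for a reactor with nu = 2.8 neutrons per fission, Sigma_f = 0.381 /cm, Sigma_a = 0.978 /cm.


k_inf = nu * Sigma_f / Sigma_a
k_inf = 2.8 * 0.381 / 0.978
k_inf = 1.0908

1.0908


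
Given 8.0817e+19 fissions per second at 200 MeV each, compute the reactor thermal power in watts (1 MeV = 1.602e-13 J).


P = fission_rate * E_MeV * 1.602e-13
P = 8.0817e+19 * 200 * 1.602e-13
P = 2.5894e+09 W

2.5894e+09


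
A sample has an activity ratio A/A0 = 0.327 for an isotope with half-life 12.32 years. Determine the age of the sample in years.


lambda = ln(2) / t_half = ln(2) / 12.32 = 0.05626195 /yr
t = -ln(A/A0) / lambda
t = -ln(0.327) / 0.05626195
t = 19.868 yr

19.868


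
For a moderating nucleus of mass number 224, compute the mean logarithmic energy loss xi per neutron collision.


xi = 1 + (A-1)^2/(2A) * ln((A-1)/(A+1))
xi = 1 + (224-1)^2/(2*224) * ln((224-1)/(224 +1))
xi = 0.0089021

0.0089021


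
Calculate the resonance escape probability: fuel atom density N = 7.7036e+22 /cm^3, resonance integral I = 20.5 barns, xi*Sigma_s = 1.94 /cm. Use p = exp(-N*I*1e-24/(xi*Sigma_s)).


p = exp(-N * I * 1e-24 / (xi*Sigma_s))
p = exp(-7.7036e+22 * 20.5 * 1e-24 / 1.94)
p = 0.44306

0.44306


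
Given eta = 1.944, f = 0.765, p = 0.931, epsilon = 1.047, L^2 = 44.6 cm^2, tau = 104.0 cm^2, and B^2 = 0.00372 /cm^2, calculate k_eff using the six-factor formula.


k_inf = eta*f*p*eps = 1.944*0.765*0.931*1.047 = 1.449620
P_TNL = 1/(1 + L^2*B^2) = 1/(1 + 44.6*0.00372) = 0.8576977
P_FNL = exp(-B^2*tau) = exp(-0.00372*104.0) = 0.6791726
k_eff = k_inf * P_TNL * P_FNL = 1.449620 * 0.8576977 * 0.6791726
k_eff = 0.84444

0.84444


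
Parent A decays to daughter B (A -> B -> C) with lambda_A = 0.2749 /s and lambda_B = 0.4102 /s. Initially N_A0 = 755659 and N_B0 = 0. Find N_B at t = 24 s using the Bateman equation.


N_B(t) = lambda_A * N_A0 / (lambda_B - lambda_A) * [exp(-lambda_A*t) - exp(-lambda_B*t)]
exp(-0.2749*24) = 0.001363637; exp(-0.4102*24) = 5.302219e-05
N_B = 0.2749 * 755659 / (0.4102 - 0.2749) * (0.001363637 - 5.302219e-05)
N_B = 2012.2

2012.2


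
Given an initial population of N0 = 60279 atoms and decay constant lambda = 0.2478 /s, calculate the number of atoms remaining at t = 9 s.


N = N0 * exp(-lambda * t)
N = 60279 * exp(-0.2478 * 9)
N = 6480.4

6480.4


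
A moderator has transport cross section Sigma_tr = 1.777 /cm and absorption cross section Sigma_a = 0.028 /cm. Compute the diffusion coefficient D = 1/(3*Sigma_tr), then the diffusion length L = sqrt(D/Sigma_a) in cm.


D = 1 / (3 * Sigma_tr) = 1 / (3 * 1.777) = 0.1875821 cm
L = sqrt(D / Sigma_a)
L = sqrt(0.1875821 / 0.028)
L = 2.5883 cm

2.5883


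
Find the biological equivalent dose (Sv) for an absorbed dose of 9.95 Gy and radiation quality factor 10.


H = D * Q
H = 9.95 * 10
H = 99.500 Sv

99.500


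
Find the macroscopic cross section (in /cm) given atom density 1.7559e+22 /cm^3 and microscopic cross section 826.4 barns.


Sigma = N * sigma_barns * 1e-24
Sigma = 1.7559e+22 * 826.4 * 1e-24
Sigma = 14.511 /cm

14.511


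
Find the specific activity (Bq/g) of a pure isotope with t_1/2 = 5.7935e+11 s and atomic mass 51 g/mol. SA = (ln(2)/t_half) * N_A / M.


lambda = ln(2) / t_half = ln(2) / 5.7935e+11 = 1.196422e-12 /s
SA = lambda * N_A / M
SA = 1.196422e-12 * 6.022e23 / 51
SA = 1.4127e+10 Bq/g

1.4127e+10


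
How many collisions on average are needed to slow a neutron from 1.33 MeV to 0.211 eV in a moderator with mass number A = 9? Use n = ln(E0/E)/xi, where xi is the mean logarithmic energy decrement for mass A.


xi = 1 + (A-1)^2/(2A)*ln((A-1)/(A+1)) = 0.2066007 (for A = 9)
n = ln(E0/E) / xi
n = ln(1.33e6 / 0.211) / 0.2066007
n = ln(6.303318e+06) / 0.2066007 = 75.782

75.782


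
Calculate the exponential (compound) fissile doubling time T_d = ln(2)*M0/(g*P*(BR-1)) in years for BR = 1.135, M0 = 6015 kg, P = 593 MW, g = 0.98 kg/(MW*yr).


Breeding gain G = BR - 1 = 1.135 - 1 = 0.135
Fissile production rate = g * P * G = 0.98 * 593 * 0.135 = 78.4539 kg/yr
T_d = ln(2) * M0 / (g * P * G)
T_d = ln(2) * 6015 / 78.4539 = 53.143 yr

53.143


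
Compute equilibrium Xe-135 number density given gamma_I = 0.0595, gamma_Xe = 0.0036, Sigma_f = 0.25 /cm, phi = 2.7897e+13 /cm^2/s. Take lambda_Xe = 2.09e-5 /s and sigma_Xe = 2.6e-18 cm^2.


Xe_eq = (gamma_I + gamma_Xe) * Sigma_f * phi / (lambda_Xe + sigma_Xe * phi)
Numerator = (0.0595 + 0.0036) * 0.25 * 2.7897e+13 = 4.400752e+11
Denominator = 2.09e-5 + 2.6e-18 * 2.7897e+13 = 9.343220e-05
Xe_eq = 4.400752e+11 / 9.343220e-05 = 4.7101e+15 /cm^3

4.7101e+15


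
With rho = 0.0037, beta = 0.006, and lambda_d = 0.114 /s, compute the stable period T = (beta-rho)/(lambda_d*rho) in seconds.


T = (beta - rho) / (lambda_d * rho)
T = (0.006 - 0.0037) / (0.114 * 0.0037)
T = 5.4528 s

5.4528


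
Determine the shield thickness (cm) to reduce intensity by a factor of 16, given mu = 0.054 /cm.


x = ln(factor) / mu
x = ln(16) / 0.054
x = 51.344 cm

51.344


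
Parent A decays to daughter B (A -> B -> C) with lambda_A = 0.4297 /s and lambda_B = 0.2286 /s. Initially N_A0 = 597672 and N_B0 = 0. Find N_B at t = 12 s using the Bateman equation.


N_B(t) = lambda_A * N_A0 / (lambda_B - lambda_A) * [exp(-lambda_A*t) - exp(-lambda_B*t)]
exp(-0.4297*12) = 0.005762407; exp(-0.2286*12) = 0.06436405
N_B = 0.4297 * 597672 / (0.2286 - 0.4297) * (0.005762407 - 0.06436405)
N_B = 74839

74839


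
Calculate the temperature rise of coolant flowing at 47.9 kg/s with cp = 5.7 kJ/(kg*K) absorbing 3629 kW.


dT = Q / (m_dot * cp)
dT = 3629 / (47.9 * 5.7)
dT = 13.292 C

13.292


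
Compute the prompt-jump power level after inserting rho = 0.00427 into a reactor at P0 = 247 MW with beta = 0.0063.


P1/P0 = beta / (beta - rho)
P1/P0 = 0.0063 / (0.0063 - 0.00427) = 3.103448
P1 = 247 * 3.103448 = 766.55 MW

766.55


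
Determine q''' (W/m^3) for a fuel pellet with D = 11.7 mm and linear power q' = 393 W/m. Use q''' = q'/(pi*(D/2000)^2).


r = D / 2 / 1000 = 11.7 / 2 / 1000 = 0.00585 m
q''' = q' / (pi * r^2)
q''' = 393 / (pi * 0.00585^2)
q''' = 3.6554e+06 W/m^3

3.6554e+06


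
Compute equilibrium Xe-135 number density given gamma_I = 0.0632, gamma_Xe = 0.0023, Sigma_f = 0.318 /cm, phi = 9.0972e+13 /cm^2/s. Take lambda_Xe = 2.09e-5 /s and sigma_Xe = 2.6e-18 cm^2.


Xe_eq = (gamma_I + gamma_Xe) * Sigma_f * phi / (lambda_Xe + sigma_Xe * phi)
Numerator = (0.0632 + 0.0023) * 0.318 * 9.0972e+13 = 1.894856e+12
Denominator = 2.09e-5 + 2.6e-18 * 9.0972e+13 = 2.574272e-04
Xe_eq = 1.894856e+12 / 2.574272e-04 = 7.3607e+15 /cm^3

7.3607e+15


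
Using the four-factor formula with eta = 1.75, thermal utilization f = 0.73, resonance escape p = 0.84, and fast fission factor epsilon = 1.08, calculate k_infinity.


k_inf = eta * f * p * epsilon
k_inf = 1.75 * 0.73 * 0.84 * 1.08
k_inf = 1.1589

1.1589


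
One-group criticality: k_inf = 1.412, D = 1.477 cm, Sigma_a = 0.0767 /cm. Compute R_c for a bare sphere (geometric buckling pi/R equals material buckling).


L^2 = D / Sigma_a = 1.477 / 0.0767 = 19.25684 cm^2
B_m^2 = (k_inf - 1) / L^2 = (1.412 - 1) / 19.25684 = 0.02139500 /cm^2
For a bare sphere: B_g = pi/R, so R_c = pi / sqrt(B_m^2)
R_c = pi / sqrt(0.02139500) = 21.478 cm

21.478


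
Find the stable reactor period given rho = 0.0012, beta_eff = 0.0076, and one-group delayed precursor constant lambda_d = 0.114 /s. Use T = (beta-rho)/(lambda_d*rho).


T = (beta - rho) / (lambda_d * rho)
T = (0.0076 - 0.0012) / (0.114 * 0.0012)
T = 46.784 s

46.784


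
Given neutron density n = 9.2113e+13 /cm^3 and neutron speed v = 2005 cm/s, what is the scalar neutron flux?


phi = n * v
phi = 9.2113e+13 * 2005
phi = 1.8469e+17 /cm^2/s

1.8469e+17


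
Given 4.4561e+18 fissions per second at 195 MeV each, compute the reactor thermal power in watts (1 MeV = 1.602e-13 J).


P = fission_rate * E_MeV * 1.602e-13
P = 4.4561e+18 * 195 * 1.602e-13
P = 1.3920e+08 W

1.3920e+08


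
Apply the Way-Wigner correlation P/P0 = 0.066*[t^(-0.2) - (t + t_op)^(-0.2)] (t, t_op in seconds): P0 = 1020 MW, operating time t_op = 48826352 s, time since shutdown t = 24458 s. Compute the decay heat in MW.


P/P0 = 0.066 * [t^(-0.2) - (t + t_op)^(-0.2)]
P/P0 = 0.066 * [24458^(-0.2) - (24458 + 48826352)^(-0.2)]
P/P0 = 0.066 * [0.1325305 - 0.02898849] = 0.006833773
P = 1020 * 0.006833773 = 6.9704 MW

6.9704


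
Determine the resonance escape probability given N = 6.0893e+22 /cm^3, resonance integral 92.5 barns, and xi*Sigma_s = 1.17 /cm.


p = exp(-N * I * 1e-24 / (xi*Sigma_s))
p = exp(-6.0893e+22 * 92.5 * 1e-24 / 1.17)
p = 0.0081138

0.0081138


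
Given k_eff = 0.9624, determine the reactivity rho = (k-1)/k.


rho = (k_eff - 1) / k_eff
rho = (0.9624 - 1) / 0.9624
rho = -0.039069

-0.039069


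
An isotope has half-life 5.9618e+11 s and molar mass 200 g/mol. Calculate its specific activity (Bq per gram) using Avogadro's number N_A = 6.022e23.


lambda = ln(2) / t_half = ln(2) / 5.9618e+11 = 1.162647e-12 /s
SA = lambda * N_A / M
SA = 1.162647e-12 * 6.022e23 / 200
SA = 3.5007e+09 Bq/g

3.5007e+09


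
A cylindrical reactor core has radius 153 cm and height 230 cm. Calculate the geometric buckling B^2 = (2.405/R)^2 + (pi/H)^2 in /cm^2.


B^2 = (2.405/R)^2 + (pi/H)^2
B^2 = (2.405/153)^2 + (pi/230)^2
B^2 = 4.3366e-04 /cm^2

4.3366e-04


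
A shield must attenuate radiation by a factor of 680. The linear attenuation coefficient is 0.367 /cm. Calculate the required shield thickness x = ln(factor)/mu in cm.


x = ln(factor) / mu
x = ln(680) / 0.367
x = 17.771 cm

17.771


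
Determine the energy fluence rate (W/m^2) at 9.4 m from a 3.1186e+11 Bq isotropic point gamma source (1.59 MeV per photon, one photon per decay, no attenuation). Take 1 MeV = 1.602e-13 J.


psi = A * E * 1.602e-13 / (4*pi*r^2)
psi = 3.1186e+11 * 1.59 * 1.602e-13 / (4*pi*9.4^2)
psi = 7.1541e-05 W/m^2

7.1541e-05


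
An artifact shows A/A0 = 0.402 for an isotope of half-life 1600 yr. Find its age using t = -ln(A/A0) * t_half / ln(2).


lambda = ln(2) / t_half = ln(2) / 1600 = 4.332170e-04 /yr
t = -ln(A/A0) / lambda
t = -ln(0.402) / 4.332170e-04
t = 2103.6 yr

2103.6


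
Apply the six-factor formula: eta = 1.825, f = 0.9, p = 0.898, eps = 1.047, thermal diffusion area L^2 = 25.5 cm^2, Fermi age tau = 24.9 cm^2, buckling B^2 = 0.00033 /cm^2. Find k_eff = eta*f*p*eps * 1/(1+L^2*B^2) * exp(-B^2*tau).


k_inf = eta*f*p*eps = 1.825*0.9*0.898*1.047 = 1.544288
P_TNL = 1/(1 + L^2*B^2) = 1/(1 + 25.5*0.00033) = 0.9916552
P_FNL = exp(-B^2*tau) = exp(-0.00033*24.9) = 0.9918167
k_eff = k_inf * P_TNL * P_FNL = 1.544288 * 0.9916552 * 0.9918167
k_eff = 1.5189

1.5189


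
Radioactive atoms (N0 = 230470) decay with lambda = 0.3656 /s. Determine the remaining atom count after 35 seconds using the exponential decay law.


N = N0 * exp(-lambda * t)
N = 230470 * exp(-0.3656 * 35)
N = 0.63883

0.63883


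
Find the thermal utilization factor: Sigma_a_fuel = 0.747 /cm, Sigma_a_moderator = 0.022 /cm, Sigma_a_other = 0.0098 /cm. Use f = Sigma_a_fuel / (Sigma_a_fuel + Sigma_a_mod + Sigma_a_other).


f = Sigma_a_fuel / (Sigma_a_fuel + Sigma_a_mod + Sigma_a_other)
f = 0.747 / (0.747 + 0.022 + 0.0098)
f = 0.95917

0.95917


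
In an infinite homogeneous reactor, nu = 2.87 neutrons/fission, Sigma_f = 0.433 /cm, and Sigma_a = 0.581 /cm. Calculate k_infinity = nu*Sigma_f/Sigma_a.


k_inf = nu * Sigma_f / Sigma_a
k_inf = 2.87 * 0.433 / 0.581
k_inf = 2.1389

2.1389


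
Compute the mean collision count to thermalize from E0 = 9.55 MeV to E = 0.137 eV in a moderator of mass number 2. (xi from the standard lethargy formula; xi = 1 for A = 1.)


xi = 1 + (A-1)^2/(2A)*ln((A-1)/(A+1)) = 0.7253469 (for A = 2)
n = ln(E0/E) / xi
n = ln(9.55e6 / 0.137) / 0.7253469
n = ln(6.970803e+07) / 0.7253469 = 24.898

24.898


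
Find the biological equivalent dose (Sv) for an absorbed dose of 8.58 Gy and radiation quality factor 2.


H = D * Q
H = 8.58 * 2
H = 17.160 Sv

17.160


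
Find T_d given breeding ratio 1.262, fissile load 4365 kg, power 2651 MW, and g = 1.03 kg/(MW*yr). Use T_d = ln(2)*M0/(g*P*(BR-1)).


Breeding gain G = BR - 1 = 1.262 - 1 = 0.262
Fissile production rate = g * P * G = 1.03 * 2651 * 0.262 = 715.39886 kg/yr
T_d = ln(2) * M0 / (g * P * G)
T_d = ln(2) * 4365 / 715.39886 = 4.2292 yr

4.2292


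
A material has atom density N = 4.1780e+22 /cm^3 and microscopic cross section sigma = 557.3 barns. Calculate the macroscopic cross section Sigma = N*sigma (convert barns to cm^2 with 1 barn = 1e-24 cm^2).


Sigma = N * sigma_barns * 1e-24
Sigma = 4.1780e+22 * 557.3 * 1e-24
Sigma = 23.284 /cm

23.284


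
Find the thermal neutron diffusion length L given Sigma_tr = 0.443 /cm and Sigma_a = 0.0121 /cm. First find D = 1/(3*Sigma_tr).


D = 1 / (3 * Sigma_tr) = 1 / (3 * 0.443) = 0.7524454 cm
L = sqrt(D / Sigma_a)
L = sqrt(0.7524454 / 0.0121)
L = 7.8858 cm

7.8858


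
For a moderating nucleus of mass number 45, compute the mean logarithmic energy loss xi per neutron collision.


xi = 1 + (A-1)^2/(2A) * ln((A-1)/(A+1))
xi = 1 + (45-1)^2/(2*45) * ln((45-1)/(45 +1))
xi = 0.043793

0.043793


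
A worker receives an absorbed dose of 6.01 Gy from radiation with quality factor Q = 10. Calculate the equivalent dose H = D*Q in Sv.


H = D * Q
H = 6.01 * 10
H = 60.100 Sv

60.100


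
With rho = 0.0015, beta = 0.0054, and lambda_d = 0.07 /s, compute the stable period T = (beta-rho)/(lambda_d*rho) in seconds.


T = (beta - rho) / (lambda_d * rho)
T = (0.0054 - 0.0015) / (0.07 * 0.0015)
T = 37.143 s

37.143


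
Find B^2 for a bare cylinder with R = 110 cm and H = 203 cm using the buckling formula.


B^2 = (2.405/R)^2 + (pi/H)^2
B^2 = (2.405/110)^2 + (pi/203)^2
B^2 = 7.1752e-04 /cm^2

7.1752e-04


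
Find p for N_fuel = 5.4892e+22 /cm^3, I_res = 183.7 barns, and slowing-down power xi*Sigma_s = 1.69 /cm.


p = exp(-N * I * 1e-24 / (xi*Sigma_s))
p = exp(-5.4892e+22 * 183.7 * 1e-24 / 1.69)
p = 0.0025628

0.0025628


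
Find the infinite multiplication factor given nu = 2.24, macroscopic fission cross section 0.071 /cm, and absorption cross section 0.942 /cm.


k_inf = nu * Sigma_f / Sigma_a
k_inf = 2.24 * 0.071 / 0.942
k_inf = 0.16883

0.16883


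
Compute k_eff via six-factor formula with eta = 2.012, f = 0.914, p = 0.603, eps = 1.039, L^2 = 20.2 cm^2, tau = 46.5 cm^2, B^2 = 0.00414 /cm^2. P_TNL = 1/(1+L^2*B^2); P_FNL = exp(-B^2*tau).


k_inf = eta*f*p*eps = 2.012*0.914*0.603*1.039 = 1.152145
P_TNL = 1/(1 + L^2*B^2) = 1/(1 + 20.2*0.00414) = 0.9228259
P_FNL = exp(-B^2*tau) = exp(-0.00414*46.5) = 0.8248861
k_eff = k_inf * P_TNL * P_FNL = 1.152145 * 0.9228259 * 0.8248861
k_eff = 0.87704

0.87704


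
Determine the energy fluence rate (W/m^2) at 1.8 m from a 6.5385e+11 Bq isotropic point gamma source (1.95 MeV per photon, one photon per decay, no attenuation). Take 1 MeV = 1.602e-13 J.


psi = A * E * 1.602e-13 / (4*pi*r^2)
psi = 6.5385e+11 * 1.95 * 1.602e-13 / (4*pi*1.8^2)
psi = 0.0050167 W/m^2

0.0050167


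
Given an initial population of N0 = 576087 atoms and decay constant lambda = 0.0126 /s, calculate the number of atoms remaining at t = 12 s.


N = N0 * exp(-lambda * t)
N = 576087 * exp(-0.0126 * 12)
N = 495248

495248


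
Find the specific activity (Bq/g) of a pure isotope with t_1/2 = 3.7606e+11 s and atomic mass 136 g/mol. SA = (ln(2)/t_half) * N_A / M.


lambda = ln(2) / t_half = ln(2) / 3.7606e+11 = 1.843182e-12 /s
SA = lambda * N_A / M
SA = 1.843182e-12 * 6.022e23 / 136
SA = 8.1615e+09 Bq/g

8.1615e+09


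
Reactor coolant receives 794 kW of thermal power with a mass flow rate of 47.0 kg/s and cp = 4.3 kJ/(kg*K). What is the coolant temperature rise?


dT = Q / (m_dot * cp)
dT = 794 / (47.0 * 4.3)
dT = 3.9287 C

3.9287


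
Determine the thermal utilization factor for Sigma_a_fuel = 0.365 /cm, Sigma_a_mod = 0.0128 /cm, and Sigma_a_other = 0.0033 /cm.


f = Sigma_a_fuel / (Sigma_a_fuel + Sigma_a_mod + Sigma_a_other)
f = 0.365 / (0.365 + 0.0128 + 0.0033)
f = 0.95775

0.95775


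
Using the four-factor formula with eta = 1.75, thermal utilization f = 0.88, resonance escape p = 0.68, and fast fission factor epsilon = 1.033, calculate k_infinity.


k_inf = eta * f * p * epsilon
k_inf = 1.75 * 0.88 * 0.68 * 1.033
k_inf = 1.0818

1.0818


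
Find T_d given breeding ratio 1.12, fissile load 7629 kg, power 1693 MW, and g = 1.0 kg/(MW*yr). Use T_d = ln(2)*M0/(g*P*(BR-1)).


Breeding gain G = BR - 1 = 1.12 - 1 = 0.12
Fissile production rate = g * P * G = 1.0 * 1693 * 0.12 = 203.16 kg/yr
T_d = ln(2) * M0 / (g * P * G)
T_d = ln(2) * 7629 / 203.16 = 26.029 yr

26.029


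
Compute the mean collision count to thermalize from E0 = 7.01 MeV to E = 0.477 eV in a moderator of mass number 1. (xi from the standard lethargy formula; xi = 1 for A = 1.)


xi = 1 + (A-1)^2/(2A)*ln((A-1)/(A+1)) = 1 (for A = 1)
n = ln(E0/E) / xi
n = ln(7.01e6 / 0.477) / 1
n = ln(1.469602e+07) / 1 = 16.503

16.503


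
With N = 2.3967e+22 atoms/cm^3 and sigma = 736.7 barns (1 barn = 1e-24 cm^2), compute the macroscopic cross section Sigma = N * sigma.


Sigma = N * sigma_barns * 1e-24
Sigma = 2.3967e+22 * 736.7 * 1e-24
Sigma = 17.656 /cm

17.656


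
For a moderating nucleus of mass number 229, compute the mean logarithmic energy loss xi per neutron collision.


xi = 1 + (A-1)^2/(2A) * ln((A-1)/(A+1))
xi = 1 + (229-1)^2/(2*229) * ln((229-1)/(229 +1))
xi = 0.0087083

0.0087083


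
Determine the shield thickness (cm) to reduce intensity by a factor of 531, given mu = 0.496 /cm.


x = ln(factor) / mu
x = ln(531) / 0.496
x = 12.651 cm

12.651


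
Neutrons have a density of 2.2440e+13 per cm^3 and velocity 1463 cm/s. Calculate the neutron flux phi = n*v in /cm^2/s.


phi = n * v
phi = 2.2440e+13 * 1463
phi = 3.2830e+16 /cm^2/s

3.2830e+16


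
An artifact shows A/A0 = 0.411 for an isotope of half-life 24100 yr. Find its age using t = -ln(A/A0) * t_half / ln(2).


lambda = ln(2) / t_half = ln(2) / 24100 = 2.876129e-05 /yr
t = -ln(A/A0) / lambda
t = -ln(0.411) / 2.876129e-05
t = 30915 yr

30915


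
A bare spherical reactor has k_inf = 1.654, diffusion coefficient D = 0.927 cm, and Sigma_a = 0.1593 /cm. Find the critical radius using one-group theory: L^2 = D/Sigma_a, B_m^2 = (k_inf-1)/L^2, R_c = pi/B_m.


L^2 = D / Sigma_a = 0.927 / 0.1593 = 5.819209 cm^2
B_m^2 = (k_inf - 1) / L^2 = (1.654 - 1) / 5.819209 = 0.1123864 /cm^2
For a bare sphere: B_g = pi/R, so R_c = pi / sqrt(B_m^2)
R_c = pi / sqrt(0.1123864) = 9.3712 cm

9.3712


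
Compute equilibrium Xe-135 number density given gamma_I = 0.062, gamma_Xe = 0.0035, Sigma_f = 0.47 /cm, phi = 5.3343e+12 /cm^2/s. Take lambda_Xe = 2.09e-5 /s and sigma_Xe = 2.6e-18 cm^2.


Xe_eq = (gamma_I + gamma_Xe) * Sigma_f * phi / (lambda_Xe + sigma_Xe * phi)
Numerator = (0.062 + 0.0035) * 0.47 * 5.3343e+12 = 1.642164e+11
Denominator = 2.09e-5 + 2.6e-18 * 5.3343e+12 = 3.476918e-05
Xe_eq = 1.642164e+11 / 3.476918e-05 = 4.7230e+15 /cm^3

4.7230e+15


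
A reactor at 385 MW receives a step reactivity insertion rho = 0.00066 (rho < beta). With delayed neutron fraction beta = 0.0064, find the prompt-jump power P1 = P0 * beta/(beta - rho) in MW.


P1/P0 = beta / (beta - rho)
P1/P0 = 0.0064 / (0.0064 - 0.00066) = 1.114983
P1 = 385 * 1.114983 = 429.27 MW

429.27


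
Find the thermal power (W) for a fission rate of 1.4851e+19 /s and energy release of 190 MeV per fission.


P = fission_rate * E_MeV * 1.602e-13
P = 1.4851e+19 * 190 * 1.602e-13
P = 4.5203e+08 W

4.5203e+08


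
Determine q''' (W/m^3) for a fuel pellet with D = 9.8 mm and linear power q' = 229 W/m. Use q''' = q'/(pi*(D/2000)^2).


r = D / 2 / 1000 = 9.8 / 2 / 1000 = 0.0049 m
q''' = q' / (pi * r^2)
q''' = 229 / (pi * 0.0049^2)
q''' = 3.0359e+06 W/m^3

3.0359e+06


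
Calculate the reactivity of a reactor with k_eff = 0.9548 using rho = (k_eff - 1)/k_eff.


rho = (k_eff - 1) / k_eff
rho = (0.9548 - 1) / 0.9548
rho = -0.047340

-0.047340


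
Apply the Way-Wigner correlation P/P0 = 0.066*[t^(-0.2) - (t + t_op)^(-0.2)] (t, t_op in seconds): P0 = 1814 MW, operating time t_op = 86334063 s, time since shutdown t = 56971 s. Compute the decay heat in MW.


P/P0 = 0.066 * [t^(-0.2) - (t + t_op)^(-0.2)]
P/P0 = 0.066 * [56971^(-0.2) - (56971 + 86334063)^(-0.2)]
P/P0 = 0.066 * [0.1119101 - 0.02586463] = 0.005679001
P = 1814 * 0.005679001 = 10.302 MW

10.302


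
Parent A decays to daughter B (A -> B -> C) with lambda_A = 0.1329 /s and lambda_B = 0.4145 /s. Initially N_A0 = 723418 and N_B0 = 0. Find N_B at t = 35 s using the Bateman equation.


N_B(t) = lambda_A * N_A0 / (lambda_B - lambda_A) * [exp(-lambda_A*t) - exp(-lambda_B*t)]
exp(-0.1329*35) = 0.009547270; exp(-0.4145*35) = 5.005792e-07
N_B = 0.1329 * 723418 / (0.4145 - 0.1329) * (0.009547270 - 5.005792e-07)
N_B = 3259.4

3259.4


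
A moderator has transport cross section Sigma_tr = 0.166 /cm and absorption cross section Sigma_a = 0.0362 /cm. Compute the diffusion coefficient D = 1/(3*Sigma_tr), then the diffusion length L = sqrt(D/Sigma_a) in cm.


D = 1 / (3 * Sigma_tr) = 1 / (3 * 0.166) = 2.008032 cm
L = sqrt(D / Sigma_a)
L = sqrt(2.008032 / 0.0362)
L = 7.4479 cm

7.4479


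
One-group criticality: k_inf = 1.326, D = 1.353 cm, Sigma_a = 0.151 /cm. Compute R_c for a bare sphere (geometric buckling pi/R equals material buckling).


L^2 = D / Sigma_a = 1.353 / 0.151 = 8.960265 cm^2
B_m^2 = (k_inf - 1) / L^2 = (1.326 - 1) / 8.960265 = 0.03638285 /cm^2
For a bare sphere: B_g = pi/R, so R_c = pi / sqrt(B_m^2)
R_c = pi / sqrt(0.03638285) = 16.470 cm

16.470


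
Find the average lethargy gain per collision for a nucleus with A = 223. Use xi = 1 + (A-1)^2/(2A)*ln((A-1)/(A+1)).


xi = 1 + (A-1)^2/(2A) * ln((A-1)/(A+1))
xi = 1 + (223-1)^2/(2*223) * ln((223-1)/(223 +1))
xi = 0.0089419

0.0089419


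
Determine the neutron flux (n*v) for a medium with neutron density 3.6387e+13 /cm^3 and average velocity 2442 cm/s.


phi = n * v
phi = 3.6387e+13 * 2442
phi = 8.8857e+16 /cm^2/s

8.8857e+16


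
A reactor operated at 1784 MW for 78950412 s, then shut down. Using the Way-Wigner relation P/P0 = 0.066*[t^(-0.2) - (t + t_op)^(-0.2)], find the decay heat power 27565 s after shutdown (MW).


P/P0 = 0.066 * [t^(-0.2) - (t + t_op)^(-0.2)]
P/P0 = 0.066 * [27565^(-0.2) - (27565 + 78950412)^(-0.2)]
P/P0 = 0.066 * [0.1293982 - 0.02633291] = 0.006802309
P = 1784 * 0.006802309 = 12.135 MW

12.135


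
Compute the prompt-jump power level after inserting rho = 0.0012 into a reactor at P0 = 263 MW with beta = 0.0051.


P1/P0 = beta / (beta - rho)
P1/P0 = 0.0051 / (0.0051 - 0.0012) = 1.307692
P1 = 263 * 1.307692 = 343.92 MW

343.92


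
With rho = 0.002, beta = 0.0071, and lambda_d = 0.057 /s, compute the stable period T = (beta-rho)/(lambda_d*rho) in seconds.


T = (beta - rho) / (lambda_d * rho)
T = (0.0071 - 0.002) / (0.057 * 0.002)
T = 44.737 s

44.737


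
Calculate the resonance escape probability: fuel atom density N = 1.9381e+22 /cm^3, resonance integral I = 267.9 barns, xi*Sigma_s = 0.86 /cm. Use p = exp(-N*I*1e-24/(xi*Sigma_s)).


p = exp(-N * I * 1e-24 / (xi*Sigma_s))
p = exp(-1.9381e+22 * 267.9 * 1e-24 / 0.86)
p = 0.0023877

0.0023877


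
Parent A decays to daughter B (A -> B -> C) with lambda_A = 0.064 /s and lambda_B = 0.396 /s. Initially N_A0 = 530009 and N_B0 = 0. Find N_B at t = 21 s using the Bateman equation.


N_B(t) = lambda_A * N_A0 / (lambda_B - lambda_A) * [exp(-lambda_A*t) - exp(-lambda_B*t)]
exp(-0.064*21) = 0.2608004; exp(-0.396*21) = 2.445722e-04
N_B = 0.064 * 530009 / (0.396 - 0.064) * (0.2608004 - 2.445722e-04)
N_B = 26621

26621


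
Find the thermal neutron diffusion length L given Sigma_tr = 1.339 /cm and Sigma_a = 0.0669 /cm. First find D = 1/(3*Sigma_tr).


D = 1 / (3 * Sigma_tr) = 1 / (3 * 1.339) = 0.2489420 cm
L = sqrt(D / Sigma_a)
L = sqrt(0.2489420 / 0.0669)
L = 1.9290 cm

1.9290


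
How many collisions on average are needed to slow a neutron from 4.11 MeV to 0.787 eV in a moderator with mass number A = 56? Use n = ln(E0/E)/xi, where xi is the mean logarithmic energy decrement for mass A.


xi = 1 + (A-1)^2/(2A)*ln((A-1)/(A+1)) = 0.03529286 (for A = 56)
n = ln(E0/E) / xi
n = ln(4.11e6 / 0.787) / 0.03529286
n = ln(5.222363e+06) / 0.03529286 = 438.29

438.29


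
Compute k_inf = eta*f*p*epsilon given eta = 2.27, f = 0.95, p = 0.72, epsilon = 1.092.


k_inf = eta * f * p * epsilon
k_inf = 2.27 * 0.95 * 0.72 * 1.092
k_inf = 1.6955

1.6955


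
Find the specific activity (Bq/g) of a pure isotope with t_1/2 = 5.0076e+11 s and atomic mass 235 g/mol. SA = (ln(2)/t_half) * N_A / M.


lambda = ln(2) / t_half = ln(2) / 5.0076e+11 = 1.384190e-12 /s
SA = lambda * N_A / M
SA = 1.384190e-12 * 6.022e23 / 235
SA = 3.5471e+09 Bq/g

3.5471e+09


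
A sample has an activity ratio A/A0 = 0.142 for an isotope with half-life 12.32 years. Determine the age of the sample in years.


lambda = ln(2) / t_half = ln(2) / 12.32 = 0.05626195 /yr
t = -ln(A/A0) / lambda
t = -ln(0.142) / 0.05626195
t = 34.694 yr

34.694


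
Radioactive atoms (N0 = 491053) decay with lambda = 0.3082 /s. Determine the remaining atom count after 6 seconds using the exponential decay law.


N = N0 * exp(-lambda * t)
N = 491053 * exp(-0.3082 * 6)
N = 77274

77274


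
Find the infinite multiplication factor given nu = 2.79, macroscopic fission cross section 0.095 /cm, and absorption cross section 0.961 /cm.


k_inf = nu * Sigma_f / Sigma_a
k_inf = 2.79 * 0.095 / 0.961
k_inf = 0.27581

0.27581


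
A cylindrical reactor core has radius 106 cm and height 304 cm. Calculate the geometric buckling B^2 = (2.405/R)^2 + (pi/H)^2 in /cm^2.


B^2 = (2.405/R)^2 + (pi/H)^2
B^2 = (2.405/106)^2 + (pi/304)^2
B^2 = 6.2157e-04 /cm^2

6.2157e-04


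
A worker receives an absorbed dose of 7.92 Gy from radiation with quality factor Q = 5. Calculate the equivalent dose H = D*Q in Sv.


H = D * Q
H = 7.92 * 5
H = 39.600 Sv

39.600


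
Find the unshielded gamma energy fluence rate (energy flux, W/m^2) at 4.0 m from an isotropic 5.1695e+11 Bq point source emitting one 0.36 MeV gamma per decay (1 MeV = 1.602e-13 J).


psi = A * E * 1.602e-13 / (4*pi*r^2)
psi = 5.1695e+11 * 0.36 * 1.602e-13 / (4*pi*4.0^2)
psi = 1.4828e-04 W/m^2

1.4828e-04


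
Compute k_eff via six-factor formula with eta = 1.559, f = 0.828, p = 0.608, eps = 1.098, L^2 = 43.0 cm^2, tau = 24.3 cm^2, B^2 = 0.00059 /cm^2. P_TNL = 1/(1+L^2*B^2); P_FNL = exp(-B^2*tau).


k_inf = eta*f*p*eps = 1.559*0.828*0.608*1.098 = 0.8617521
P_TNL = 1/(1 + L^2*B^2) = 1/(1 + 43.0*0.00059) = 0.9752577
P_FNL = exp(-B^2*tau) = exp(-0.00059*24.3) = 0.9857653
k_eff = k_inf * P_TNL * P_FNL = 0.8617521 * 0.9752577 * 0.9857653
k_eff = 0.82847

0.82847


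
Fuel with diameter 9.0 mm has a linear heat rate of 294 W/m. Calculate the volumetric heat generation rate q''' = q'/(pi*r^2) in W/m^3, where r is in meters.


r = D / 2 / 1000 = 9.0 / 2 / 1000 = 0.0045 m
q''' = q' / (pi * r^2)
q''' = 294 / (pi * 0.0045^2)
q''' = 4.6214e+06 W/m^3

4.6214e+06


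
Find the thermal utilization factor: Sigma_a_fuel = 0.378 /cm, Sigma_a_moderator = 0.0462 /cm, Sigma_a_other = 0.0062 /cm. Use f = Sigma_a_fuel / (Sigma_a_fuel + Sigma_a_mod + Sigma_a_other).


f = Sigma_a_fuel / (Sigma_a_fuel + Sigma_a_mod + Sigma_a_other)
f = 0.378 / (0.378 + 0.0462 + 0.0062)
f = 0.87825

0.87825


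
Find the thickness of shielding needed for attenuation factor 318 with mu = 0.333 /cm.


x = ln(factor) / mu
x = ln(318) / 0.333
x = 17.303 cm

17.303


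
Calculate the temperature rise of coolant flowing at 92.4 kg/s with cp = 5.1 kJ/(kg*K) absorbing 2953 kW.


dT = Q / (m_dot * cp)
dT = 2953 / (92.4 * 5.1)
dT = 6.2664 C

6.2664


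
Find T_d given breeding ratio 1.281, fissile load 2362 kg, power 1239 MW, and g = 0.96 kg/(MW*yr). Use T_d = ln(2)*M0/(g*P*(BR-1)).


Breeding gain G = BR - 1 = 1.281 - 1 = 0.281
Fissile production rate = g * P * G = 0.96 * 1239 * 0.281 = 334.23264 kg/yr
T_d = ln(2) * M0 / (g * P * G)
T_d = ln(2) * 2362 / 334.23264 = 4.8984 yr

4.8984


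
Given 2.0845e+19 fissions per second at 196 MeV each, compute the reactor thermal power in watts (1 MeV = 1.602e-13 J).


P = fission_rate * E_MeV * 1.602e-13
P = 2.0845e+19 * 196 * 1.602e-13
P = 6.5452e+08 W

6.5452e+08


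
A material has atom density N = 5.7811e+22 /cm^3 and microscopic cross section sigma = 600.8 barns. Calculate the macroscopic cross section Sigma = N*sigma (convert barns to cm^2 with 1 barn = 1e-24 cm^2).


Sigma = N * sigma_barns * 1e-24
Sigma = 5.7811e+22 * 600.8 * 1e-24
Sigma = 34.733 /cm

34.733


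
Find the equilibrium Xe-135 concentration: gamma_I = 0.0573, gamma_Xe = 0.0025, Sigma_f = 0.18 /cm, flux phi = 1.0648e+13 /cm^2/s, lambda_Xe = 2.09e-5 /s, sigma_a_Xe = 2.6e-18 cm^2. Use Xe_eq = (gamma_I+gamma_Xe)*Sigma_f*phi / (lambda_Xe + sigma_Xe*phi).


Xe_eq = (gamma_I + gamma_Xe) * Sigma_f * phi / (lambda_Xe + sigma_Xe * phi)
Numerator = (0.0573 + 0.0025) * 0.18 * 1.0648e+13 = 1.146151e+11
Denominator = 2.09e-5 + 2.6e-18 * 1.0648e+13 = 4.858480e-05
Xe_eq = 1.146151e+11 / 4.858480e-05 = 2.3591e+15 /cm^3

2.3591e+15


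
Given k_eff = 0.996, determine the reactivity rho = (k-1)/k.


rho = (k_eff - 1) / k_eff
rho = (0.996 - 1) / 0.996
rho = -0.0040161

-0.0040161


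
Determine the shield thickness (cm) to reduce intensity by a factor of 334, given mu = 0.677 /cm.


x = ln(factor) / mu
x = ln(334) / 0.677
x = 8.5837 cm

8.5837


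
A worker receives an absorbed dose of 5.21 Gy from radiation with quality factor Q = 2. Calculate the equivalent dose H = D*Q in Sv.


H = D * Q
H = 5.21 * 2
H = 10.420 Sv

10.420


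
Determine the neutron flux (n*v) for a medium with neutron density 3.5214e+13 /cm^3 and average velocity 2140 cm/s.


phi = n * v
phi = 3.5214e+13 * 2140
phi = 7.5358e+16 /cm^2/s

7.5358e+16


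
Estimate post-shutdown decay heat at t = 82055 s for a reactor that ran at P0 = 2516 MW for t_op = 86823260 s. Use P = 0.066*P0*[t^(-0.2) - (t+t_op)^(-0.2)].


P/P0 = 0.066 * [t^(-0.2) - (t + t_op)^(-0.2)]
P/P0 = 0.066 * [82055^(-0.2) - (82055 + 86823260)^(-0.2)]
P/P0 = 0.066 * [0.1040349 - 0.02583395] = 0.005161263
P = 2516 * 0.005161263 = 12.986 MW

12.986


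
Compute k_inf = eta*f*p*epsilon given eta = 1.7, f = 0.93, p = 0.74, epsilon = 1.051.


k_inf = eta * f * p * epsilon
k_inf = 1.7 * 0.93 * 0.74 * 1.051
k_inf = 1.2296

1.2296


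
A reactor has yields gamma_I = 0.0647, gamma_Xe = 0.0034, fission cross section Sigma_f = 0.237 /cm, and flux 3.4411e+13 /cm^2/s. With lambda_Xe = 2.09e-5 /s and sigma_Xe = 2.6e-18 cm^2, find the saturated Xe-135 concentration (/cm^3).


Xe_eq = (gamma_I + gamma_Xe) * Sigma_f * phi / (lambda_Xe + sigma_Xe * phi)
Numerator = (0.0647 + 0.0034) * 0.237 * 3.4411e+13 = 5.553832e+11
Denominator = 2.09e-5 + 2.6e-18 * 3.4411e+13 = 1.103686e-04
Xe_eq = 5.553832e+11 / 1.103686e-04 = 5.0321e+15 /cm^3

5.0321e+15


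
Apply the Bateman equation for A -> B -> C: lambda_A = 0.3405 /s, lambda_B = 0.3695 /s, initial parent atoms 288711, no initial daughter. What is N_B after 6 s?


N_B(t) = lambda_A * N_A0 / (lambda_B - lambda_A) * [exp(-lambda_A*t) - exp(-lambda_B*t)]
exp(-0.3405*6) = 0.1296392; exp(-0.3695*6) = 0.1089354
N_B = 0.3405 * 288711 / (0.3695 - 0.3405) * (0.1296392 - 0.1089354)
N_B = 70183

70183


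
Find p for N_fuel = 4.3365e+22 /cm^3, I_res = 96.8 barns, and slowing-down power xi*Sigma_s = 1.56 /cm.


p = exp(-N * I * 1e-24 / (xi*Sigma_s))
p = exp(-4.3365e+22 * 96.8 * 1e-24 / 1.56)
p = 0.067823

0.067823


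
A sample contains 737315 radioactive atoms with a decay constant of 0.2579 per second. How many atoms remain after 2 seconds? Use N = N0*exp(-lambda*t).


N = N0 * exp(-lambda * t)
N = 737315 * exp(-0.2579 * 2)
N = 440194

440194


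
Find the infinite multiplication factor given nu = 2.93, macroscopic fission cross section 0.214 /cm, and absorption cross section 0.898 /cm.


k_inf = nu * Sigma_f / Sigma_a
k_inf = 2.93 * 0.214 / 0.898
k_inf = 0.69824

0.69824


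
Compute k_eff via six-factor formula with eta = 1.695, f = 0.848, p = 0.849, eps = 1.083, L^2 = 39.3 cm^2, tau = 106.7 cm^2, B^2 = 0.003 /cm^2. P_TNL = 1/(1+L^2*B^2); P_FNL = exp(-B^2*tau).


k_inf = eta*f*p*eps = 1.695*0.848*0.849*1.083 = 1.321605
P_TNL = 1/(1 + L^2*B^2) = 1/(1 + 39.3*0.003) = 0.8945344
P_FNL = exp(-B^2*tau) = exp(-0.003*106.7) = 0.7260764
k_eff = k_inf * P_TNL * P_FNL = 1.321605 * 0.8945344 * 0.7260764
k_eff = 0.85838

0.85838


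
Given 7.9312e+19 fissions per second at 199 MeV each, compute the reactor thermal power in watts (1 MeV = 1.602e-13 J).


P = fission_rate * E_MeV * 1.602e-13
P = 7.9312e+19 * 199 * 1.602e-13
P = 2.5285e+09 W

2.5285e+09


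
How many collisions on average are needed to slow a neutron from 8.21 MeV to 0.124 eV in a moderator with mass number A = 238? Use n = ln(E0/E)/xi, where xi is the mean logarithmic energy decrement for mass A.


xi = 1 + (A-1)^2/(2A)*ln((A-1)/(A+1)) = 0.008379872 (for A = 238)
n = ln(E0/E) / xi
n = ln(8.21e6 / 0.124) / 0.008379872
n = ln(6.620968e+07) / 0.008379872 = 2149.0

2149.0


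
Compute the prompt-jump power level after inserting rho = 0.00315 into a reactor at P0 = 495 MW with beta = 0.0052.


P1/P0 = beta / (beta - rho)
P1/P0 = 0.0052 / (0.0052 - 0.00315) = 2.536585
P1 = 495 * 2.536585 = 1255.6 MW

1255.6


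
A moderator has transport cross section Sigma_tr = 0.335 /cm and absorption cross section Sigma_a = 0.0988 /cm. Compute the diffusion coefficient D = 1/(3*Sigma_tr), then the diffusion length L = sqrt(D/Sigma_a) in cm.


D = 1 / (3 * Sigma_tr) = 1 / (3 * 0.335) = 0.9950249 cm
L = sqrt(D / Sigma_a)
L = sqrt(0.9950249 / 0.0988)
L = 3.1735 cm

3.1735


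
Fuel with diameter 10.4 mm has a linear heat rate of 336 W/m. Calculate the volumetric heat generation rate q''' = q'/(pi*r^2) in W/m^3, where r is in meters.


r = D / 2 / 1000 = 10.4 / 2 / 1000 = 0.0052 m
q''' = q' / (pi * r^2)
q''' = 336 / (pi * 0.0052^2)
q''' = 3.9553e+06 W/m^3

3.9553e+06


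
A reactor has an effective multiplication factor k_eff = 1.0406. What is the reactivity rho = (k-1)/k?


rho = (k_eff - 1) / k_eff
rho = (1.0406 - 1) / 1.0406
rho = 0.039016

0.039016


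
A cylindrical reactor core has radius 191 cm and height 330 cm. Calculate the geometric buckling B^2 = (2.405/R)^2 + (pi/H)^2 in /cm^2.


B^2 = (2.405/R)^2 + (pi/H)^2
B^2 = (2.405/191)^2 + (pi/330)^2
B^2 = 2.4918e-04 /cm^2

2.4918e-04


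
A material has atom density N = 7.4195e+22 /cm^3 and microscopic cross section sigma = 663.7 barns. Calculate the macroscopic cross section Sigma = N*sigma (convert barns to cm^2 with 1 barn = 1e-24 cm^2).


Sigma = N * sigma_barns * 1e-24
Sigma = 7.4195e+22 * 663.7 * 1e-24
Sigma = 49.243 /cm

49.243


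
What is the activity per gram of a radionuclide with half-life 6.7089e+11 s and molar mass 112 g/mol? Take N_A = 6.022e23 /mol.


lambda = ln(2) / t_half = ln(2) / 6.7089e+11 = 1.033176e-12 /s
SA = lambda * N_A / M
SA = 1.033176e-12 * 6.022e23 / 112
SA = 5.5552e+09 Bq/g

5.5552e+09


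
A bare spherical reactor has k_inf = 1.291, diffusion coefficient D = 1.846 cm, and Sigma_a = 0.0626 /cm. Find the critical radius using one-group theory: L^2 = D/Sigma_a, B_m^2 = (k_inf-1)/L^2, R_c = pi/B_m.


L^2 = D / Sigma_a = 1.846 / 0.0626 = 29.48882 cm^2
B_m^2 = (k_inf - 1) / L^2 = (1.291 - 1) / 29.48882 = 0.009868147 /cm^2
For a bare sphere: B_g = pi/R, so R_c = pi / sqrt(B_m^2)
R_c = pi / sqrt(0.009868147) = 31.625 cm

31.625


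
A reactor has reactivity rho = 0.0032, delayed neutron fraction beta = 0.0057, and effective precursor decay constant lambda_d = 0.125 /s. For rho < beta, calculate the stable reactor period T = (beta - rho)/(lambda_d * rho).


T = (beta - rho) / (lambda_d * rho)
T = (0.0057 - 0.0032) / (0.125 * 0.0032)
T = 6.2500 s

6.2500


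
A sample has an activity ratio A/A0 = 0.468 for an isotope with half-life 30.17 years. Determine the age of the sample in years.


lambda = ln(2) / t_half = ln(2) / 30.17 = 0.02297472 /yr
t = -ln(A/A0) / lambda
t = -ln(0.468) / 0.02297472
t = 33.049 yr

33.049


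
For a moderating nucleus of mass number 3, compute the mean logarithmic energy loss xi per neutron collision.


xi = 1 + (A-1)^2/(2A) * ln((A-1)/(A+1))
xi = 1 + (3-1)^2/(2*3) * ln((3-1)/(3 +1))
xi = 0.53790

0.53790


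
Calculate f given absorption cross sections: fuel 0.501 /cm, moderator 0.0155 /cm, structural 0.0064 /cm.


f = Sigma_a_fuel / (Sigma_a_fuel + Sigma_a_mod + Sigma_a_other)
f = 0.501 / (0.501 + 0.0155 + 0.0064)
f = 0.95812

0.95812


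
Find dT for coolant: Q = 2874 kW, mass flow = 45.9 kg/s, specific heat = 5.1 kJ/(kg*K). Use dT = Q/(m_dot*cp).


dT = Q / (m_dot * cp)
dT = 2874 / (45.9 * 5.1)
dT = 12.277 C

12.277


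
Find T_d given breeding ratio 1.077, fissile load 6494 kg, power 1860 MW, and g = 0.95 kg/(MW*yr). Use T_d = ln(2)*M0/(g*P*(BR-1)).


Breeding gain G = BR - 1 = 1.077 - 1 = 0.077
Fissile production rate = g * P * G = 0.95 * 1860 * 0.077 = 136.059 kg/yr
T_d = ln(2) * M0 / (g * P * G)
T_d = ln(2) * 6494 / 136.059 = 33.083 yr

33.083


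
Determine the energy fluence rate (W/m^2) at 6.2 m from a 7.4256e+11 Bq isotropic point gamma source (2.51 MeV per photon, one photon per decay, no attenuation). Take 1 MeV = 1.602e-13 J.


psi = A * E * 1.602e-13 / (4*pi*r^2)
psi = 7.4256e+11 * 2.51 * 1.602e-13 / (4*pi*6.2^2)
psi = 6.1812e-04 W/m^2

6.1812e-04


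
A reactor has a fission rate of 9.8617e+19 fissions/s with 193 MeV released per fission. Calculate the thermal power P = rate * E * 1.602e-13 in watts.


P = fission_rate * E_MeV * 1.602e-13
P = 9.8617e+19 * 193 * 1.602e-13
P = 3.0491e+09 W

3.0491e+09


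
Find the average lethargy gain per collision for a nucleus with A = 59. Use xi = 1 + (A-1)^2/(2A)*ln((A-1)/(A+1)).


xi = 1 + (A-1)^2/(2A) * ln((A-1)/(A+1))
xi = 1 + (59-1)^2/(2*59) * ln((59-1)/(59 +1))
xi = 0.033518

0.033518
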